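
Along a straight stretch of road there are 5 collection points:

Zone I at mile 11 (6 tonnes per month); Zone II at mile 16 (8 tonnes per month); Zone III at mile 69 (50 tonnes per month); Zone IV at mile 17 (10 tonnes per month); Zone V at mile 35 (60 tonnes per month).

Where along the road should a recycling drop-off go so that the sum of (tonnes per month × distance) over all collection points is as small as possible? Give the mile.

For a sum of weighted absolute distances on a line, the optimum is the weighted median (not the mean). Total weight W = 134; half-weight = 67.
Sort by position and accumulate weight:
  mile 11 (Zone I, w=6) → cum 6
  mile 16 (Zone II, w=8) → cum 14
  mile 17 (Zone IV, w=10) → cum 24
  mile 35 (Zone V, w=60) → cum 84  ≥ 67 → median here
  mile 69 (Zone III, w=50) → cum 134
Optimal location: mile 35.

x = 35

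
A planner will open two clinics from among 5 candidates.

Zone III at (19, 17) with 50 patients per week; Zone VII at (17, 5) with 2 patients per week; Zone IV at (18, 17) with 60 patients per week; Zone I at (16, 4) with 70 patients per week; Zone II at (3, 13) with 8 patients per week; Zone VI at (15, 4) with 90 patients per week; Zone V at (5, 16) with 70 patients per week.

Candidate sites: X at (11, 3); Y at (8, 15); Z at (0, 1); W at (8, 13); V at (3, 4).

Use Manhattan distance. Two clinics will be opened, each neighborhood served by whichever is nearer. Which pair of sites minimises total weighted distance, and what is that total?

{X, Y}, total 2592

Evaluate every pair (each demand assigned to the nearer of the two):
  {X, Y}: total = 2592
  {X, W}: total = 2936
  {Y, V}: total = 3726
  {W, V}: total = 4070
  {X, V}: total = 4298
  {Y, W}: total = 4354
  {Y, Z}: total = 4694
  {X, Z}: total = 4696
  {Z, W}: total = 4714
  {Z, V}: total = 6202
Best pair: {X, Y} with total 2592.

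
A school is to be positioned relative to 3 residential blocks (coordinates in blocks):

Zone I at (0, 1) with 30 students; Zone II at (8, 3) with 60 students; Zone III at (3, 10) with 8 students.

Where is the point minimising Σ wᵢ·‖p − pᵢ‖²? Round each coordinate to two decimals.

(5.14, 2.96)

The minimiser of Σwᵢ‖p−pᵢ‖² is the weighted centroid p* = (Σwᵢpᵢ)/(Σwᵢ).
Σwᵢ = 98.
Σwᵢxᵢ = 30·0 + 60·8 + 8·3 = 504.
Σwᵢyᵢ = 30·1 + 60·3 + 8·10 = 290.
x* = 504/98 = 5.14, y* = 290/98 = 2.96.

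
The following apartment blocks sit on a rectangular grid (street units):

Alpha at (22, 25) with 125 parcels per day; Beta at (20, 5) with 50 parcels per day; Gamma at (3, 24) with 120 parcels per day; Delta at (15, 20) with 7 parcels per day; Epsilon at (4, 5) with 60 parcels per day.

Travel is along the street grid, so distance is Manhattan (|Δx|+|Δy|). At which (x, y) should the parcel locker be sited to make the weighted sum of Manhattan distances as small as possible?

Manhattan distance separates: Σwᵢ(|x−xᵢ|+|y−yᵢ|) = Σwᵢ|x−xᵢ| + Σwᵢ|y−yᵢ|, so x and y are optimised independently as 1-D weighted medians.
Total weight W = 362; half = 181.
x-coordinate, sorted with cumulative weight:
  x=3 (Gamma, w=120) cum 120
  x=4 (Epsilon, w=60) cum 180
  x=15 (Delta, w=7) cum 187  ← median
  x=20 (Beta, w=50) cum 237
  x=22 (Alpha, w=125) cum 362
⇒ x* = 15
y-coordinate, sorted with cumulative weight:
  y=5 (Beta, w=50) cum 50
  y=5 (Epsilon, w=60) cum 110
  y=20 (Delta, w=7) cum 117
  y=24 (Gamma, w=120) cum 237  ← median
  y=25 (Alpha, w=125) cum 362
⇒ y* = 24

(15, 24)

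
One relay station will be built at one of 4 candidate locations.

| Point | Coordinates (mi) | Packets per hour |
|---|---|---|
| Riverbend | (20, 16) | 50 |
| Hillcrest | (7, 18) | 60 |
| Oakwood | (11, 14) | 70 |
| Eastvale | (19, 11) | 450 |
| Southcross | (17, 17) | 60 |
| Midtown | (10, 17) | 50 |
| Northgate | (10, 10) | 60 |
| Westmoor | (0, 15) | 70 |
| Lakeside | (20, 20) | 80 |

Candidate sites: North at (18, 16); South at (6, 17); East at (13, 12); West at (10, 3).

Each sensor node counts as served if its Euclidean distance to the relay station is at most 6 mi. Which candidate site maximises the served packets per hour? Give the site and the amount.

Coverage radius r = 6 mi; a point is covered iff (Δx)²+(Δy)² ≤ 6² = 36.
  North (18, 16): covers {Riverbend, Eastvale, Southcross, Lakeside} → 640
  South (6, 17): covers {Hillcrest, Oakwood, Midtown} → 180
  East (13, 12): covers {Oakwood, Midtown, Northgate} → 180
  West (10, 3): covers {none} → 0
Maximum coverage at North: 640 packets per hour.

North, covering 640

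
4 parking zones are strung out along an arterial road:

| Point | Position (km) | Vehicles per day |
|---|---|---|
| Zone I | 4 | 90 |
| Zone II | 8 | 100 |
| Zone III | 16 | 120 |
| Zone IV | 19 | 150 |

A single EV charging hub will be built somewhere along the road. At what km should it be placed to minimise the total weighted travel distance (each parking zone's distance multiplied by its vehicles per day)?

For a sum of weighted absolute distances on a line, the optimum is the weighted median (not the mean). Total weight W = 460; half-weight = 230.
Sort by position and accumulate weight:
  km 4 (Zone I, w=90) → cum 90
  km 8 (Zone II, w=100) → cum 190
  km 16 (Zone III, w=120) → cum 310  ≥ 230 → median here
  km 19 (Zone IV, w=150) → cum 460
Optimal location: km 16.

x = 16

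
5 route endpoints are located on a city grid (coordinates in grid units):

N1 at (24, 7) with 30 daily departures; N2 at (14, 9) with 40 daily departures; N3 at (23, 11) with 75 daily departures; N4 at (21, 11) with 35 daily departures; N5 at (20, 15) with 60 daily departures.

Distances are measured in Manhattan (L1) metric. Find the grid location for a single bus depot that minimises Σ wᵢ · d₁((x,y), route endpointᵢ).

Manhattan distance separates: Σwᵢ(|x−xᵢ|+|y−yᵢ|) = Σwᵢ|x−xᵢ| + Σwᵢ|y−yᵢ|, so x and y are optimised independently as 1-D weighted medians.
Total weight W = 240; half = 120.
x-coordinate, sorted with cumulative weight:
  x=14 (N2, w=40) cum 40
  x=20 (N5, w=60) cum 100
  x=21 (N4, w=35) cum 135  ← median
  x=23 (N3, w=75) cum 210
  x=24 (N1, w=30) cum 240
⇒ x* = 21
y-coordinate, sorted with cumulative weight:
  y=7 (N1, w=30) cum 30
  y=9 (N2, w=40) cum 70
  y=11 (N3, w=75) cum 145  ← median
  y=11 (N4, w=35) cum 180
  y=15 (N5, w=60) cum 240
⇒ y* = 11

(21, 11)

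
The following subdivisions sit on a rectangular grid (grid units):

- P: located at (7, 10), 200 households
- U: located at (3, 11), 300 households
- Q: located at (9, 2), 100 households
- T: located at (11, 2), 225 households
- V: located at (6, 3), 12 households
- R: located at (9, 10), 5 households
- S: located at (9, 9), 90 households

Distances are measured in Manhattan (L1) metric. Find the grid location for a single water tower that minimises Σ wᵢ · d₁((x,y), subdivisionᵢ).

Manhattan distance separates: Σwᵢ(|x−xᵢ|+|y−yᵢ|) = Σwᵢ|x−xᵢ| + Σwᵢ|y−yᵢ|, so x and y are optimised independently as 1-D weighted medians.
Total weight W = 932; half = 466.
x-coordinate, sorted with cumulative weight:
  x=3 (U, w=300) cum 300
  x=6 (V, w=12) cum 312
  x=7 (P, w=200) cum 512  ← median
  x=9 (Q, w=100) cum 612
  x=9 (R, w=5) cum 617
  x=9 (S, w=90) cum 707
  x=11 (T, w=225) cum 932
⇒ x* = 7
y-coordinate, sorted with cumulative weight:
  y=2 (Q, w=100) cum 100
  y=2 (T, w=225) cum 325
  y=3 (V, w=12) cum 337
  y=9 (S, w=90) cum 427
  y=10 (P, w=200) cum 627  ← median
  y=10 (R, w=5) cum 632
  y=11 (U, w=300) cum 932
⇒ y* = 10

(7, 10)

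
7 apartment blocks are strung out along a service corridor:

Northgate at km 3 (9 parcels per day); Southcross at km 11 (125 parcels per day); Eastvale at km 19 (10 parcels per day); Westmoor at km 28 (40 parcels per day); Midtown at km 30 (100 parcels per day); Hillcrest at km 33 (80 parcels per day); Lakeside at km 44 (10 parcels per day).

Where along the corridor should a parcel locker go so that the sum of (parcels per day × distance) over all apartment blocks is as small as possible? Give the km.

x = 30

For a sum of weighted absolute distances on a line, the optimum is the weighted median (not the mean). Total weight W = 374; half-weight = 187.
Sort by position and accumulate weight:
  km 3 (Northgate, w=9) → cum 9
  km 11 (Southcross, w=125) → cum 134
  km 19 (Eastvale, w=10) → cum 144
  km 28 (Westmoor, w=40) → cum 184
  km 30 (Midtown, w=100) → cum 284  ≥ 187 → median here
  km 33 (Hillcrest, w=80) → cum 364
  km 44 (Lakeside, w=10) → cum 374
Optimal location: km 30.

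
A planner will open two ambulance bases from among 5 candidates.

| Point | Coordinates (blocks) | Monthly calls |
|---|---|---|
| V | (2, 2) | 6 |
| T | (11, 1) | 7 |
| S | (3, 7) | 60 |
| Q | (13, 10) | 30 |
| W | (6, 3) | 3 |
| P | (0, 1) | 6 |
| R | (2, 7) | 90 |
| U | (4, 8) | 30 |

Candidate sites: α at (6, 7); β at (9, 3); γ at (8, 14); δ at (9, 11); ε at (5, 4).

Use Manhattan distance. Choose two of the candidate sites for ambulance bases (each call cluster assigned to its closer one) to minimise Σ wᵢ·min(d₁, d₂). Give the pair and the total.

Evaluate every pair (each demand assigned to the nearer of the two):
  {α, δ}: total = 995
  {α, ε}: total = 1077
  {α, β}: total = 1081
  {α, γ}: total = 1115
  {δ, ε}: total = 1287
  {γ, ε}: total = 1407
  {β, ε}: total = 1432
  {β, δ}: total = 2131
  {γ, δ}: total = 2307
  {β, γ}: total = 2311
Best pair: {α, δ} with total 995.

{α, δ}, total 995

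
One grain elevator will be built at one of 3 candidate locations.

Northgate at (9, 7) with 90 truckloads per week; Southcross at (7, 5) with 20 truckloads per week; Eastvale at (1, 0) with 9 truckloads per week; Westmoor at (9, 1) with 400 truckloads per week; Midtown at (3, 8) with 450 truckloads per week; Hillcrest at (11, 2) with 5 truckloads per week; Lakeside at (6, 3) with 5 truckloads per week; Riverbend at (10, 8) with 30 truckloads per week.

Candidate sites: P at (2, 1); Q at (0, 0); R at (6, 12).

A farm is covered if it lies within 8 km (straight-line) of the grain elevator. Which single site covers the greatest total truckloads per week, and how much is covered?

Coverage radius r = 8 km; a point is covered iff (Δx)²+(Δy)² ≤ 8² = 64.
  P (2, 1): covers {Southcross, Eastvale, Westmoor, Midtown, Lakeside} → 884
  Q (0, 0): covers {Eastvale, Lakeside} → 14
  R (6, 12): covers {Northgate, Southcross, Midtown, Riverbend} → 590
Maximum coverage at P: 884 truckloads per week.

P, covering 884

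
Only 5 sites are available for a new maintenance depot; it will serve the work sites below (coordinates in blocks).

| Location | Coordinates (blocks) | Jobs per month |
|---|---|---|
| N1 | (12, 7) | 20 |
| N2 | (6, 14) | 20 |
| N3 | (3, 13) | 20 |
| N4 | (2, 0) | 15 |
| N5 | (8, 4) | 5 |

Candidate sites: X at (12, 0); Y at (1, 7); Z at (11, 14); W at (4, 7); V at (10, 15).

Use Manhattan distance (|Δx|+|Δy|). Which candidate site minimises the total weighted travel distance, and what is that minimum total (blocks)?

Total weighted distance at each candidate:
  X (12, 0): total = 1170
  Y (1, 7): total = 790
  Z (11, 14): total = 850
  W (4, 7): total = 650
  V (10, 15): total = 890
Minimum is at W with total 650 blocks.

W, total 650 blocks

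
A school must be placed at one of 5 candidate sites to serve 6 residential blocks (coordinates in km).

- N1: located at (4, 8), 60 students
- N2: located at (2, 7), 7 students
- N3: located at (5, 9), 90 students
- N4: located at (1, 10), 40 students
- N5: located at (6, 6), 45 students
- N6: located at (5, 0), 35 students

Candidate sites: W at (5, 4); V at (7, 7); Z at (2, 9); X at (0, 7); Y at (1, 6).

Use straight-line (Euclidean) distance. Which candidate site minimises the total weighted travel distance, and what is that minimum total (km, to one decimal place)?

Z, total 1031.8 km

Total weighted distance at each candidate:
  W (5, 4): total = 1256.2
  V (7, 7): total = 1066.1
  Z (2, 9): total = 1031.8
  X (0, 7): total = 1447.3
  Y (1, 6): total = 1313.6
Minimum is at Z with total 1031.8 km.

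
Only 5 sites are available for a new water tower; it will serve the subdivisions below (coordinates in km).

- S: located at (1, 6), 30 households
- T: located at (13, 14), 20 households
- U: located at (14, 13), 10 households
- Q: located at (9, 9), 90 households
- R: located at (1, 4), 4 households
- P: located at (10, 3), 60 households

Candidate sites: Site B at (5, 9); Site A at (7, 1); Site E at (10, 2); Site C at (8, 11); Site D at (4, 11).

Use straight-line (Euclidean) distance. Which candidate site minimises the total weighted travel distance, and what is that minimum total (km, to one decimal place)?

Total weighted distance at each candidate:
  Site B (5, 9): total = 1291.4
  Site A (7, 1): total = 1644.9
  Site E (10, 2): total = 1393.2
  Site C (8, 11): total = 1173.6
  Site D (4, 11): total = 1581.8
Minimum is at Site C with total 1173.6 km.

Site C, total 1173.6 km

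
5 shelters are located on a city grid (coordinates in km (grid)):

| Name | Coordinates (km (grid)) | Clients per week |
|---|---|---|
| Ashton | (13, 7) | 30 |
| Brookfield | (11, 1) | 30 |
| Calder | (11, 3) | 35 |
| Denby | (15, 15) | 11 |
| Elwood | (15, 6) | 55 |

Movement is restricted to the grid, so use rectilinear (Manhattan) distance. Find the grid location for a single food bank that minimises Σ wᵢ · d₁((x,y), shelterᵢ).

Manhattan distance separates: Σwᵢ(|x−xᵢ|+|y−yᵢ|) = Σwᵢ|x−xᵢ| + Σwᵢ|y−yᵢ|, so x and y are optimised independently as 1-D weighted medians.
Total weight W = 161; half = 80.5.
x-coordinate, sorted with cumulative weight:
  x=11 (Brookfield, w=30) cum 30
  x=11 (Calder, w=35) cum 65
  x=13 (Ashton, w=30) cum 95  ← median
  x=15 (Denby, w=11) cum 106
  x=15 (Elwood, w=55) cum 161
⇒ x* = 13
y-coordinate, sorted with cumulative weight:
  y=1 (Brookfield, w=30) cum 30
  y=3 (Calder, w=35) cum 65
  y=6 (Elwood, w=55) cum 120  ← median
  y=7 (Ashton, w=30) cum 150
  y=15 (Denby, w=11) cum 161
⇒ y* = 6

(13, 6)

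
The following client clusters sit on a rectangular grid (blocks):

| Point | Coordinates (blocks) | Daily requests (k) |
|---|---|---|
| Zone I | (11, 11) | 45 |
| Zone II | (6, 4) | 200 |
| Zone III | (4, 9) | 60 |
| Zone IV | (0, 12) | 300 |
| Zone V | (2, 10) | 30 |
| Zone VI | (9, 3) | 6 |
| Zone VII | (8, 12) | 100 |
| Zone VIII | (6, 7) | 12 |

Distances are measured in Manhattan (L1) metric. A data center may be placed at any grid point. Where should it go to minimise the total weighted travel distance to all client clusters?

Manhattan distance separates: Σwᵢ(|x−xᵢ|+|y−yᵢ|) = Σwᵢ|x−xᵢ| + Σwᵢ|y−yᵢ|, so x and y are optimised independently as 1-D weighted medians.
Total weight W = 753; half = 376.5.
x-coordinate, sorted with cumulative weight:
  x=0 (Zone IV, w=300) cum 300
  x=2 (Zone V, w=30) cum 330
  x=4 (Zone III, w=60) cum 390  ← median
  x=6 (Zone II, w=200) cum 590
  x=6 (Zone VIII, w=12) cum 602
  x=8 (Zone VII, w=100) cum 702
  x=9 (Zone VI, w=6) cum 708
  x=11 (Zone I, w=45) cum 753
⇒ x* = 4
y-coordinate, sorted with cumulative weight:
  y=3 (Zone VI, w=6) cum 6
  y=4 (Zone II, w=200) cum 206
  y=7 (Zone VIII, w=12) cum 218
  y=9 (Zone III, w=60) cum 278
  y=10 (Zone V, w=30) cum 308
  y=11 (Zone I, w=45) cum 353
  y=12 (Zone IV, w=300) cum 653  ← median
  y=12 (Zone VII, w=100) cum 753
⇒ y* = 12

(4, 12)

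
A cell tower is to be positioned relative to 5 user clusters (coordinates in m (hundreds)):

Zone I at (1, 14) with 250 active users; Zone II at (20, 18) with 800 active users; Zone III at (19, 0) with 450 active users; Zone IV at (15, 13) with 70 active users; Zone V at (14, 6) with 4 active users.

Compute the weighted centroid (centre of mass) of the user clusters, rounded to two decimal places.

(16.46, 11.97)

The minimiser of Σwᵢ‖p−pᵢ‖² is the weighted centroid p* = (Σwᵢpᵢ)/(Σwᵢ).
Σwᵢ = 1574.
Σwᵢxᵢ = 250·1 + 800·20 + 450·19 + 70·15 + 4·14 = 25906.
Σwᵢyᵢ = 250·14 + 800·18 + 450·0 + 70·13 + 4·6 = 18834.
x* = 25906/1574 = 16.46, y* = 18834/1574 = 11.97.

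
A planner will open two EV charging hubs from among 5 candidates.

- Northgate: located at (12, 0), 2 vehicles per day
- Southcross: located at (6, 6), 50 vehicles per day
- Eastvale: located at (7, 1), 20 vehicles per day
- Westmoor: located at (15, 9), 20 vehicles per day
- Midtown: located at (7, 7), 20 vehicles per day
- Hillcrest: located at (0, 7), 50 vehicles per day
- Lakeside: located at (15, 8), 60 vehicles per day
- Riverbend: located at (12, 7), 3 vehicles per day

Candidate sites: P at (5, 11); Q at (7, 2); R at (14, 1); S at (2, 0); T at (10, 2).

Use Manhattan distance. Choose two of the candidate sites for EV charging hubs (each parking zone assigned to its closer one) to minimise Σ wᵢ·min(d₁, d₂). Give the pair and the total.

Evaluate every pair (each demand assigned to the nearer of the two):
  {Q, R}: total = 1660
  {P, R}: total = 1700
  {P, T}: total = 1879
  {P, Q}: total = 1884
  {Q, T}: total = 1899
  {R, S}: total = 2000
  {Q, S}: total = 2004
  {S, T}: total = 2019
  {P, S}: total = 2063
  {R, T}: total = 2077
Best pair: {Q, R} with total 1660.

{Q, R}, total 1660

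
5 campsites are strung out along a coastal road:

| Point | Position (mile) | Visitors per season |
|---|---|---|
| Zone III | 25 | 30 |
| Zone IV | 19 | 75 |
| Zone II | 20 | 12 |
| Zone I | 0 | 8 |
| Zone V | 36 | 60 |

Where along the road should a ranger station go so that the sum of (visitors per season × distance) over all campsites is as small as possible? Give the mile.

For a sum of weighted absolute distances on a line, the optimum is the weighted median (not the mean). Total weight W = 185; half-weight = 92.5.
Sort by position and accumulate weight:
  mile 0 (Zone I, w=8) → cum 8
  mile 19 (Zone IV, w=75) → cum 83
  mile 20 (Zone II, w=12) → cum 95  ≥ 92.5 → median here
  mile 25 (Zone III, w=30) → cum 125
  mile 36 (Zone V, w=60) → cum 185
Optimal location: mile 20.

x = 20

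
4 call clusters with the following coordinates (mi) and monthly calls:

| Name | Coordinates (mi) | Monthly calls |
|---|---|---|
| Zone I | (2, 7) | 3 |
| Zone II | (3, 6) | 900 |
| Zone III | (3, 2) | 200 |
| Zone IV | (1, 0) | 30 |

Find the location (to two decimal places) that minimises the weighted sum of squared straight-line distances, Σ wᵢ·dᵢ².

(2.94, 5.14)

The minimiser of Σwᵢ‖p−pᵢ‖² is the weighted centroid p* = (Σwᵢpᵢ)/(Σwᵢ).
Σwᵢ = 1133.
Σwᵢxᵢ = 3·2 + 900·3 + 200·3 + 30·1 = 3336.
Σwᵢyᵢ = 3·7 + 900·6 + 200·2 + 30·0 = 5821.
x* = 3336/1133 = 2.94, y* = 5821/1133 = 5.14.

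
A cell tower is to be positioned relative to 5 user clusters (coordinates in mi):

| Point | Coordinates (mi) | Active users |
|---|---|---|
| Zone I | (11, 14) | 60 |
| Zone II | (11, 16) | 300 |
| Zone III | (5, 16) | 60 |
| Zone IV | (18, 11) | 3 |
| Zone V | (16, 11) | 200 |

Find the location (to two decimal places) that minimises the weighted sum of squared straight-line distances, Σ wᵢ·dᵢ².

(12.06, 14.18)

The minimiser of Σwᵢ‖p−pᵢ‖² is the weighted centroid p* = (Σwᵢpᵢ)/(Σwᵢ).
Σwᵢ = 623.
Σwᵢxᵢ = 60·11 + 300·11 + 60·5 + 3·18 + 200·16 = 7514.
Σwᵢyᵢ = 60·14 + 300·16 + 60·16 + 3·11 + 200·11 = 8833.
x* = 7514/623 = 12.06, y* = 8833/623 = 14.18.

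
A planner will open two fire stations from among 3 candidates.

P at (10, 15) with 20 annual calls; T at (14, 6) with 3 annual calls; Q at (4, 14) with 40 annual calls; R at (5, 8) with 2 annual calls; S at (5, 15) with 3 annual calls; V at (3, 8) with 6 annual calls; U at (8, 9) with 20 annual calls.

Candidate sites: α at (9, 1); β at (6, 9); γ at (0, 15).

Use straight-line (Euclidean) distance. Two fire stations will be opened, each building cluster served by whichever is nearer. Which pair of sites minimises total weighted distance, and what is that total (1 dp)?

Evaluate every pair (each demand assigned to the nearer of the two):
  {β, γ}: total = 411.6
  {α, β}: total = 460.9
  {α, γ}: total = 624.2
Best pair: {β, γ} with total 411.6.

{β, γ}, total 411.6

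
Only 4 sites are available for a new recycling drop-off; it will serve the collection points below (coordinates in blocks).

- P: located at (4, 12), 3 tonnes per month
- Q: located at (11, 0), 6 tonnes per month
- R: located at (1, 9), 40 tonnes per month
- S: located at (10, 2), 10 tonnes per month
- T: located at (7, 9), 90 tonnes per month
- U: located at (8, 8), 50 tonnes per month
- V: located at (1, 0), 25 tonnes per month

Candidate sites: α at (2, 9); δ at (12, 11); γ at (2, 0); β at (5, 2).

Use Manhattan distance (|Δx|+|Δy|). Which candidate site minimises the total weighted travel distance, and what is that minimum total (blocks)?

Total weighted distance at each candidate:
  α (2, 9): total = 1363
  δ (12, 11): total = 2259
  γ (2, 0): total = 2581
  β (5, 2): total = 1981
Minimum is at α with total 1363 blocks.

α, total 1363 blocks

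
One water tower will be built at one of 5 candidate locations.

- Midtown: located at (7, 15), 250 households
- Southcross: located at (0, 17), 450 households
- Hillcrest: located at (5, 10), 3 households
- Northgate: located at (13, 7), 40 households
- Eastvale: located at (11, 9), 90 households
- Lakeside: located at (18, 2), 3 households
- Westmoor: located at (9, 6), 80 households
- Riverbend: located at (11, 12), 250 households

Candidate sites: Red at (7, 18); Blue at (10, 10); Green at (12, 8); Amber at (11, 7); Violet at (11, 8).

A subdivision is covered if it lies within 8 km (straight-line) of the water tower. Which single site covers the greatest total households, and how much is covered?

Red, covering 950

Coverage radius r = 8 km; a point is covered iff (Δx)²+(Δy)² ≤ 8² = 64.
  Red (7, 18): covers {Midtown, Southcross, Riverbend} → 950
  Blue (10, 10): covers {Midtown, Hillcrest, Northgate, Eastvale, Westmoor, Riverbend} → 713
  Green (12, 8): covers {Hillcrest, Northgate, Eastvale, Westmoor, Riverbend} → 463
  Amber (11, 7): covers {Hillcrest, Northgate, Eastvale, Westmoor, Riverbend} → 463
  Violet (11, 8): covers {Hillcrest, Northgate, Eastvale, Westmoor, Riverbend} → 463
Maximum coverage at Red: 950 households.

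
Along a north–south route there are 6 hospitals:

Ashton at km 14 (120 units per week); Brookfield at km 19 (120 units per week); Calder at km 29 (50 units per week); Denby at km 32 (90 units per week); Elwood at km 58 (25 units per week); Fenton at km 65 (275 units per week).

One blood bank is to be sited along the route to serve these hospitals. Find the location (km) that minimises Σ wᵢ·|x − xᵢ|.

x = 32

For a sum of weighted absolute distances on a line, the optimum is the weighted median (not the mean). Total weight W = 680; half-weight = 340.
Sort by position and accumulate weight:
  km 14 (Ashton, w=120) → cum 120
  km 19 (Brookfield, w=120) → cum 240
  km 29 (Calder, w=50) → cum 290
  km 32 (Denby, w=90) → cum 380  ≥ 340 → median here
  km 58 (Elwood, w=25) → cum 405
  km 65 (Fenton, w=275) → cum 680
Optimal location: km 32.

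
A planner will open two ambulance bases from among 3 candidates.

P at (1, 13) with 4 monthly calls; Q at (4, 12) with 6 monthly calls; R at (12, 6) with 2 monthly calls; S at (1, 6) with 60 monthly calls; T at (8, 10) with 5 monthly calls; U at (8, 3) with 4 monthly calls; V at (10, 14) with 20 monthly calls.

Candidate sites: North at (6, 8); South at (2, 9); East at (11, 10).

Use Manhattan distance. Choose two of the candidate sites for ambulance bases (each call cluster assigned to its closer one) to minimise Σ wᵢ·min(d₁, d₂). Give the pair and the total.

{South, East}, total 455

Evaluate every pair (each demand assigned to the nearer of the two):
  {South, East}: total = 455
  {North, South}: total = 554
  {North, East}: total = 649
Best pair: {South, East} with total 455.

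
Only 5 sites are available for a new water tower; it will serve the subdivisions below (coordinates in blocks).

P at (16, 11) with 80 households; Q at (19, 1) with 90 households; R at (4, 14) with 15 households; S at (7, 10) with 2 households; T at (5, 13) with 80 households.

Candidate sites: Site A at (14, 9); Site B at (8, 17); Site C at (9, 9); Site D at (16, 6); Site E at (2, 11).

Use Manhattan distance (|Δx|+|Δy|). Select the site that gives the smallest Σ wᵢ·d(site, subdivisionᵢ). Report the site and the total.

Site A, total 2771 blocks

Total weighted distance at each candidate:
  Site A (14, 9): total = 2771
  Site B (8, 17): total = 4231
  Site C (9, 9): total = 3136
  Site D (16, 6): total = 2886
  Site E (2, 11): total = 4037
Minimum is at Site A with total 2771 blocks.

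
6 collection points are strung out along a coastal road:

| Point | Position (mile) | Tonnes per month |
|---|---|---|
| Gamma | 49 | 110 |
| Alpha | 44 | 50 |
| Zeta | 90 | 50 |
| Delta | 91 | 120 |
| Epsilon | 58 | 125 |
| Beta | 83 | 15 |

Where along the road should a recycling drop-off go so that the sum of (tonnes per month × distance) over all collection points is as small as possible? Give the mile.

x = 58

For a sum of weighted absolute distances on a line, the optimum is the weighted median (not the mean). Total weight W = 470; half-weight = 235.
Sort by position and accumulate weight:
  mile 44 (Alpha, w=50) → cum 50
  mile 49 (Gamma, w=110) → cum 160
  mile 58 (Epsilon, w=125) → cum 285  ≥ 235 → median here
  mile 83 (Beta, w=15) → cum 300
  mile 90 (Zeta, w=50) → cum 350
  mile 91 (Delta, w=120) → cum 470
Optimal location: mile 58.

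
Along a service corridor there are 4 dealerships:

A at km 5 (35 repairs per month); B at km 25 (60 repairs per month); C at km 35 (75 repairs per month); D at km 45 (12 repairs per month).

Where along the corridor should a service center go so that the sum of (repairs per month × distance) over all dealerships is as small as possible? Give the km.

x = 25

For a sum of weighted absolute distances on a line, the optimum is the weighted median (not the mean). Total weight W = 182; half-weight = 91.
Sort by position and accumulate weight:
  km 5 (A, w=35) → cum 35
  km 25 (B, w=60) → cum 95  ≥ 91 → median here
  km 35 (C, w=75) → cum 170
  km 45 (D, w=12) → cum 182
Optimal location: km 25.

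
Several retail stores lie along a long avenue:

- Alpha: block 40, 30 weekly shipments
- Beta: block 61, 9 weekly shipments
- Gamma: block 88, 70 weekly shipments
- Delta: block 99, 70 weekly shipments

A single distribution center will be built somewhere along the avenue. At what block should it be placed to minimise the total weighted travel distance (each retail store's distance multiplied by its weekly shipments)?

For a sum of weighted absolute distances on a line, the optimum is the weighted median (not the mean). Total weight W = 179; half-weight = 89.5.
Sort by position and accumulate weight:
  block 40 (Alpha, w=30) → cum 30
  block 61 (Beta, w=9) → cum 39
  block 88 (Gamma, w=70) → cum 109  ≥ 89.5 → median here
  block 99 (Delta, w=70) → cum 179
Optimal location: block 88.

x = 88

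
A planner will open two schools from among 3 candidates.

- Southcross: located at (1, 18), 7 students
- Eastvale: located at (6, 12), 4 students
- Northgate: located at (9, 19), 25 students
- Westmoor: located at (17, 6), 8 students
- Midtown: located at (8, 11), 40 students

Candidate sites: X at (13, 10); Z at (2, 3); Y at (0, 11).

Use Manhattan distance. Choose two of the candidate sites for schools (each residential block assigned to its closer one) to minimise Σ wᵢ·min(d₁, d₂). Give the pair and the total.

Evaluate every pair (each demand assigned to the nearer of the two):
  {X, Y}: total = 713
  {X, Z}: total = 777
  {Z, Y}: total = 973
Best pair: {X, Y} with total 713.

{X, Y}, total 713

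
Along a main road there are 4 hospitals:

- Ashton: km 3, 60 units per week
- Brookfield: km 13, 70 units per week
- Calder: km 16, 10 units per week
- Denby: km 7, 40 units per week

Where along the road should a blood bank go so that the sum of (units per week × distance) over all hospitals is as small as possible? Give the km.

x = 7

For a sum of weighted absolute distances on a line, the optimum is the weighted median (not the mean). Total weight W = 180; half-weight = 90.
Sort by position and accumulate weight:
  km 3 (Ashton, w=60) → cum 60
  km 7 (Denby, w=40) → cum 100  ≥ 90 → median here
  km 13 (Brookfield, w=70) → cum 170
  km 16 (Calder, w=10) → cum 180
Optimal location: km 7.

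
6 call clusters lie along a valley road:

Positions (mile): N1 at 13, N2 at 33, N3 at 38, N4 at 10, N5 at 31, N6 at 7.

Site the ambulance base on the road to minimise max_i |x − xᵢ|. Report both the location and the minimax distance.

location 22.5, max distance 15.5

The 1-center on a line is the midpoint of the two extreme points: leftmost at 7, rightmost at 38.
Optimal location = (7 + 38)/2 = 22.5; maximum distance = (38 − 7)/2 = 15.5.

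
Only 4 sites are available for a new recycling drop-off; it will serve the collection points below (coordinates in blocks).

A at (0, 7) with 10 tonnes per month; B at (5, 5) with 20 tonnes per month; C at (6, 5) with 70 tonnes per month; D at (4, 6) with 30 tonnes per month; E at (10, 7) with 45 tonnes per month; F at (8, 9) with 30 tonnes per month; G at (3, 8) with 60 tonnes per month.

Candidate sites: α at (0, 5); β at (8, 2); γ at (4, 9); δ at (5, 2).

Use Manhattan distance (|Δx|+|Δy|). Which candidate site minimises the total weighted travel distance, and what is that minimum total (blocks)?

Total weighted distance at each candidate:
  α (0, 5): total = 1950
  β (8, 2): total = 2025
  γ (4, 9): total = 1270
  δ (5, 2): total = 1820
Minimum is at γ with total 1270 blocks.

γ, total 1270 blocks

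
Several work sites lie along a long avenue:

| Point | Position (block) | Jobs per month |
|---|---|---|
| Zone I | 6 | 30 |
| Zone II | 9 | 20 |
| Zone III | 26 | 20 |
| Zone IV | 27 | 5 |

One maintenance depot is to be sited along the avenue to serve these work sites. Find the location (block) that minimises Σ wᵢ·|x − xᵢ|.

x = 9

For a sum of weighted absolute distances on a line, the optimum is the weighted median (not the mean). Total weight W = 75; half-weight = 37.5.
Sort by position and accumulate weight:
  block 6 (Zone I, w=30) → cum 30
  block 9 (Zone II, w=20) → cum 50  ≥ 37.5 → median here
  block 26 (Zone III, w=20) → cum 70
  block 27 (Zone IV, w=5) → cum 75
Optimal location: block 9.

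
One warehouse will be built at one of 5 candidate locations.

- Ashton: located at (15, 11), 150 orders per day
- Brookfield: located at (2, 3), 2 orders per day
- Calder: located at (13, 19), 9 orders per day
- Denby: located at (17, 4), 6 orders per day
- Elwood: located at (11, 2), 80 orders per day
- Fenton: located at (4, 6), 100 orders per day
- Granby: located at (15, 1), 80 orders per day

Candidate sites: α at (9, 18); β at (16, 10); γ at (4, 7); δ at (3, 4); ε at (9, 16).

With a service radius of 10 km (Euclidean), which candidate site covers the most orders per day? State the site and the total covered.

β, covering 325

Coverage radius r = 10 km; a point is covered iff (Δx)²+(Δy)² ≤ 10² = 100.
  α (9, 18): covers {Ashton, Calder} → 159
  β (16, 10): covers {Ashton, Calder, Denby, Elwood, Granby} → 325
  γ (4, 7): covers {Brookfield, Elwood, Fenton} → 182
  δ (3, 4): covers {Brookfield, Elwood, Fenton} → 182
  ε (9, 16): covers {Ashton, Calder} → 159
Maximum coverage at β: 325 orders per day.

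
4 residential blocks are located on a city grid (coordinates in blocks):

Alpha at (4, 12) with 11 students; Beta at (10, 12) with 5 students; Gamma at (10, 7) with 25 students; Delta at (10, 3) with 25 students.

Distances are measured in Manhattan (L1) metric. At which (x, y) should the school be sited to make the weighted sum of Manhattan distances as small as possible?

(10, 7)

Manhattan distance separates: Σwᵢ(|x−xᵢ|+|y−yᵢ|) = Σwᵢ|x−xᵢ| + Σwᵢ|y−yᵢ|, so x and y are optimised independently as 1-D weighted medians.
Total weight W = 66; half = 33.
x-coordinate, sorted with cumulative weight:
  x=4 (Alpha, w=11) cum 11
  x=10 (Beta, w=5) cum 16
  x=10 (Gamma, w=25) cum 41  ← median
  x=10 (Delta, w=25) cum 66
⇒ x* = 10
y-coordinate, sorted with cumulative weight:
  y=3 (Delta, w=25) cum 25
  y=7 (Gamma, w=25) cum 50  ← median
  y=12 (Alpha, w=11) cum 61
  y=12 (Beta, w=5) cum 66
⇒ y* = 7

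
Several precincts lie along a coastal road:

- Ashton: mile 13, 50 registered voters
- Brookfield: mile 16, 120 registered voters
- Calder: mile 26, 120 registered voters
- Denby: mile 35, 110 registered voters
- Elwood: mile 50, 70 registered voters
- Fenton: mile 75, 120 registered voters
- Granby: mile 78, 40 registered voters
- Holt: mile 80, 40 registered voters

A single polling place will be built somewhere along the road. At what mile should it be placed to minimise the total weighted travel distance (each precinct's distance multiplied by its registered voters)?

For a sum of weighted absolute distances on a line, the optimum is the weighted median (not the mean). Total weight W = 670; half-weight = 335.
Sort by position and accumulate weight:
  mile 13 (Ashton, w=50) → cum 50
  mile 16 (Brookfield, w=120) → cum 170
  mile 26 (Calder, w=120) → cum 290
  mile 35 (Denby, w=110) → cum 400  ≥ 335 → median here
  mile 50 (Elwood, w=70) → cum 470
  mile 75 (Fenton, w=120) → cum 590
  mile 78 (Granby, w=40) → cum 630
  mile 80 (Holt, w=40) → cum 670
Optimal location: mile 35.

x = 35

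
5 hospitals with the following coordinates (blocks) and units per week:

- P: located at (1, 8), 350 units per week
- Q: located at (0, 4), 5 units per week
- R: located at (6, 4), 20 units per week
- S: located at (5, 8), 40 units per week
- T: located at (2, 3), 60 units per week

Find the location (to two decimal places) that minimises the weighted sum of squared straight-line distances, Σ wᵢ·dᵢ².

(1.66, 7.16)

The minimiser of Σwᵢ‖p−pᵢ‖² is the weighted centroid p* = (Σwᵢpᵢ)/(Σwᵢ).
Σwᵢ = 475.
Σwᵢxᵢ = 350·1 + 5·0 + 20·6 + 40·5 + 60·2 = 790.
Σwᵢyᵢ = 350·8 + 5·4 + 20·4 + 40·8 + 60·3 = 3400.
x* = 790/475 = 1.66, y* = 3400/475 = 7.16.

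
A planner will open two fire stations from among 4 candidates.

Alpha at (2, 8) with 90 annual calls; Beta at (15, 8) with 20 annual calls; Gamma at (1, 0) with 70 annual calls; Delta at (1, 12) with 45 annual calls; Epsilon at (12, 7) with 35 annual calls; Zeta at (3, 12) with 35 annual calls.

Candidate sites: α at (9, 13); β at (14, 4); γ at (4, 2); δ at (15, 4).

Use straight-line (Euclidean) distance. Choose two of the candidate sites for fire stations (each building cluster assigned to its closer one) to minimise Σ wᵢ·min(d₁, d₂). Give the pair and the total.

Evaluate every pair (each demand assigned to the nearer of the two):
  {α, γ}: total = 1788.3
  {β, γ}: total = 1851.8
  {γ, δ}: total = 1871.7
  {α, β}: total = 2510.7
  {α, δ}: total = 2597.6
  {β, δ}: total = 3459.7
Best pair: {α, γ} with total 1788.3.

{α, γ}, total 1788.3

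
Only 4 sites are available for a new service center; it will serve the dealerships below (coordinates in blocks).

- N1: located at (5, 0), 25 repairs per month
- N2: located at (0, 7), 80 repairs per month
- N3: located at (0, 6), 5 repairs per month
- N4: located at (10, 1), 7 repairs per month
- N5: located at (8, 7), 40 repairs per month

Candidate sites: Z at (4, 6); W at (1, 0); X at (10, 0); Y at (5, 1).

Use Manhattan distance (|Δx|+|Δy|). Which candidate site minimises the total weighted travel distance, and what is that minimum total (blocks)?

Total weighted distance at each candidate:
  Z (4, 6): total = 872
  W (1, 0): total = 1405
  X (10, 0): total = 1932
  Y (5, 1): total = 1350
Minimum is at Z with total 872 blocks.

Z, total 872 blocks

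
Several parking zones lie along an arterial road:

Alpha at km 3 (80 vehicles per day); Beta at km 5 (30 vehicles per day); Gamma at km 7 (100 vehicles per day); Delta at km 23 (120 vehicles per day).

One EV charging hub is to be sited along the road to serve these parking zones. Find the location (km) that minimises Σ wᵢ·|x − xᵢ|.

For a sum of weighted absolute distances on a line, the optimum is the weighted median (not the mean). Total weight W = 330; half-weight = 165.
Sort by position and accumulate weight:
  km 3 (Alpha, w=80) → cum 80
  km 5 (Beta, w=30) → cum 110
  km 7 (Gamma, w=100) → cum 210  ≥ 165 → median here
  km 23 (Delta, w=120) → cum 330
Optimal location: km 7.

x = 7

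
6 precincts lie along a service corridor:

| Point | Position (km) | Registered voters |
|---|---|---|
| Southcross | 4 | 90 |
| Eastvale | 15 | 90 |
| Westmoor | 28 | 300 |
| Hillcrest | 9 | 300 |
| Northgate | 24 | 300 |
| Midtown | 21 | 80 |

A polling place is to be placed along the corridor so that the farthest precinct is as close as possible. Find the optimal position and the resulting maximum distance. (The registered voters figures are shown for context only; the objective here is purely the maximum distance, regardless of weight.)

The 1-center on a line is the midpoint of the two extreme points: leftmost at 4, rightmost at 28.
Optimal location = (4 + 28)/2 = 16; maximum distance = (28 − 4)/2 = 12.

location 16, max distance 12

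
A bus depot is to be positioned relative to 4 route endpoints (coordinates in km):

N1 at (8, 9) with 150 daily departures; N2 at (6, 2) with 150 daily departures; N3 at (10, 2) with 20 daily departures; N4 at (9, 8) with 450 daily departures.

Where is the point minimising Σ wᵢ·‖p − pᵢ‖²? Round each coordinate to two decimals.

The minimiser of Σwᵢ‖p−pᵢ‖² is the weighted centroid p* = (Σwᵢpᵢ)/(Σwᵢ).
Σwᵢ = 770.
Σwᵢxᵢ = 150·8 + 150·6 + 20·10 + 450·9 = 6350.
Σwᵢyᵢ = 150·9 + 150·2 + 20·2 + 450·8 = 5290.
x* = 6350/770 = 8.25, y* = 5290/770 = 6.87.

(8.25, 6.87)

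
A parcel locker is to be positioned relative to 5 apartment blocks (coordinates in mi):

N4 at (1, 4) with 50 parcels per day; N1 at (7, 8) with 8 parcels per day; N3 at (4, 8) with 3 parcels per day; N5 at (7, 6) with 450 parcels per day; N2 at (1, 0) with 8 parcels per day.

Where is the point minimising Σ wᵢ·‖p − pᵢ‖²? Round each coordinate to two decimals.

(6.31, 5.76)

The minimiser of Σwᵢ‖p−pᵢ‖² is the weighted centroid p* = (Σwᵢpᵢ)/(Σwᵢ).
Σwᵢ = 519.
Σwᵢxᵢ = 50·1 + 8·7 + 3·4 + 450·7 + 8·1 = 3276.
Σwᵢyᵢ = 50·4 + 8·8 + 3·8 + 450·6 + 8·0 = 2988.
x* = 3276/519 = 6.31, y* = 2988/519 = 5.76.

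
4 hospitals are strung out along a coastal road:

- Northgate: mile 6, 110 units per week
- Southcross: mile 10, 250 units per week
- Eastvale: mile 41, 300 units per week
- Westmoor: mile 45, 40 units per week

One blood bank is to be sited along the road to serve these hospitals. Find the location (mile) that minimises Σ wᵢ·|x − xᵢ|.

x = 10

For a sum of weighted absolute distances on a line, the optimum is the weighted median (not the mean). Total weight W = 700; half-weight = 350.
Sort by position and accumulate weight:
  mile 6 (Northgate, w=110) → cum 110
  mile 10 (Southcross, w=250) → cum 360  ≥ 350 → median here
  mile 41 (Eastvale, w=300) → cum 660
  mile 45 (Westmoor, w=40) → cum 700
Optimal location: mile 10.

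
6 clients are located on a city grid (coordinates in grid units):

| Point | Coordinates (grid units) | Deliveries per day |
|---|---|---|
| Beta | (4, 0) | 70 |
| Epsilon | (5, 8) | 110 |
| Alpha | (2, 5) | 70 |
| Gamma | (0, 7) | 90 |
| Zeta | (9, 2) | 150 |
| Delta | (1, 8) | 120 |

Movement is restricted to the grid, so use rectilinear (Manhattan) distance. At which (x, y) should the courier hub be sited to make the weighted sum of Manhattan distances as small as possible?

(4, 7)

Manhattan distance separates: Σwᵢ(|x−xᵢ|+|y−yᵢ|) = Σwᵢ|x−xᵢ| + Σwᵢ|y−yᵢ|, so x and y are optimised independently as 1-D weighted medians.
Total weight W = 610; half = 305.
x-coordinate, sorted with cumulative weight:
  x=0 (Gamma, w=90) cum 90
  x=1 (Delta, w=120) cum 210
  x=2 (Alpha, w=70) cum 280
  x=4 (Beta, w=70) cum 350  ← median
  x=5 (Epsilon, w=110) cum 460
  x=9 (Zeta, w=150) cum 610
⇒ x* = 4
y-coordinate, sorted with cumulative weight:
  y=0 (Beta, w=70) cum 70
  y=2 (Zeta, w=150) cum 220
  y=5 (Alpha, w=70) cum 290
  y=7 (Gamma, w=90) cum 380  ← median
  y=8 (Epsilon, w=110) cum 490
  y=8 (Delta, w=120) cum 610
⇒ y* = 7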